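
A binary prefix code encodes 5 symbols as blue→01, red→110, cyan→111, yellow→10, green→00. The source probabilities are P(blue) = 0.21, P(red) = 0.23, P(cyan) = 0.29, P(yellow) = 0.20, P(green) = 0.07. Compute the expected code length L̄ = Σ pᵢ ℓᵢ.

L̄ = Σ pᵢ·ℓᵢ = 0.21·2 + 0.23·3 + 0.29·3 + 0.20·2 + 0.07·2 = 2.52 bits/symbol.

2.52 bits/symbol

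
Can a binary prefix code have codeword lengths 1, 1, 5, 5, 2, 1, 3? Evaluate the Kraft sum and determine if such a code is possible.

With common denominator 2^5 = 32: Σ 2^(−ℓᵢ) = 16/32 + 16/32 + 1/32 + 1/32 + 8/32 + 16/32 + 4/32 = 62/32 = 1.9375.
Kraft's inequality requires Σ ≤ 1; here Σ = 1.9375 > 1, so no such prefix code exists.

1.9375; no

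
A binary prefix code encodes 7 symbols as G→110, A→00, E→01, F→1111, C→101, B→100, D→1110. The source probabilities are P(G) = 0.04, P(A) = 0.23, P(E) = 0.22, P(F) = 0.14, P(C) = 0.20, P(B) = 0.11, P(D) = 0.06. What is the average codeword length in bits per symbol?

2.75 bits/symbol

L̄ = Σ pᵢ·ℓᵢ = 0.04·3 + 0.23·2 + 0.22·2 + 0.14·4 + 0.20·3 + 0.11·3 + 0.06·4 = 2.75 bits/symbol.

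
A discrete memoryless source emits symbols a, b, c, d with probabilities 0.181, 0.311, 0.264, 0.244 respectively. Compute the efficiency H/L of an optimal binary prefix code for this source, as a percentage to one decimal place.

98.7%

Entropy H = −Σ p log₂ p ≈ 1.9742 bits.
Huffman merges: 181/1000+61/250→17/40; 33/125+311/1000→23/40; 17/40+23/40→1. L = 2 ≈ 2.0000.
Efficiency = H/L = 1.9742/2.0000 = 98.7%.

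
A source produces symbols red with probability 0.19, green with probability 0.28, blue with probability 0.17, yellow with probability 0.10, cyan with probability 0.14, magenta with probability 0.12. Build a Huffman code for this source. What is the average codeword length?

2.53 bits/symbol

Repeatedly combine the two least-probable nodes; the expected code length is the sum of the merged weights.
merge 1/10 + 3/25 → 11/50
merge 7/50 + 17/100 → 31/100
merge 19/100 + 11/50 → 41/100
merge 7/25 + 31/100 → 59/100
merge 41/100 + 59/100 → 1
L = 11/50 + 31/100 + 41/100 + 59/100 + 1 = 253/100 = 2.53 bits/symbol.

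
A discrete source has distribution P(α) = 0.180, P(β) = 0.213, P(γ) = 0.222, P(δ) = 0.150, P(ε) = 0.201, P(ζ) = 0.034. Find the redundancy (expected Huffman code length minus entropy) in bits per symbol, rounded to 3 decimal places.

Entropy H = −Σ p log₂ p ≈ 2.4442 bits.
Huffman merges: 17/500+3/20→23/125; 9/50+23/125→91/250; 201/1000+213/1000→207/500; 111/500+91/250→293/500; 207/500+293/500→1. L = 637/250 ≈ 2.5480.
L − H = 2.5480 − 2.4442 = 0.104 bits.

0.104 bits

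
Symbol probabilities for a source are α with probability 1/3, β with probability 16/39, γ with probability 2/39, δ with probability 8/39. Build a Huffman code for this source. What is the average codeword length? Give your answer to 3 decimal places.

Repeatedly combine the two least-probable nodes; the expected code length is the sum of the merged weights.
merge 2/39 + 8/39 → 10/39
merge 10/39 + 1/3 → 23/39
merge 16/39 + 23/39 → 1
L = 10/39 + 23/39 + 1 = 24/13 ≈ 1.846 bits/symbol.

1.846 bits/symbol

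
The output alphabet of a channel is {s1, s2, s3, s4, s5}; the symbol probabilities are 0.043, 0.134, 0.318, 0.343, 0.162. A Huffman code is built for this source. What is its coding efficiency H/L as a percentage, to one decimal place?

Entropy H = −Σ p log₂ p ≈ 2.0643 bits.
Huffman merges: 43/1000+67/500→177/1000; 81/500+177/1000→339/1000; 159/500+339/1000→657/1000; 343/1000+657/1000→1. L = 2173/1000 ≈ 2.1730.
Efficiency = H/L = 2.0643/2.1730 = 95.0%.

95.0%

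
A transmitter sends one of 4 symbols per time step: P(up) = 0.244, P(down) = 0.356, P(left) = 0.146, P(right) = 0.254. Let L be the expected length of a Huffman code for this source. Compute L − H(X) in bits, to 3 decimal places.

0.066 bits

Entropy H = −Σ p log₂ p ≈ 1.9345 bits.
Huffman merges: 73/500+61/250→39/100; 127/500+89/250→61/100; 39/100+61/100→1. L = 2 ≈ 2.0000.
L − H = 2.0000 − 1.9345 = 0.066 bits.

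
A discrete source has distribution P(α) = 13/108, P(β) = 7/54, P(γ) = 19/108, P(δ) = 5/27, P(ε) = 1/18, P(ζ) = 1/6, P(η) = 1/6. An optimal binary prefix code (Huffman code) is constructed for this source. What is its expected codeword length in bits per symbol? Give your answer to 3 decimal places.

Repeatedly combine the two least-probable nodes; the expected code length is the sum of the merged weights.
merge 1/18 + 13/108 → 19/108
merge 7/54 + 1/6 → 8/27
merge 1/6 + 19/108 → 37/108
merge 19/108 + 5/27 → 13/36
merge 8/27 + 37/108 → 23/36
merge 13/36 + 23/36 → 1
L = 19/108 + 8/27 + 37/108 + 13/36 + 23/36 + 1 = 76/27 ≈ 2.815 bits/symbol.

2.815 bits/symbol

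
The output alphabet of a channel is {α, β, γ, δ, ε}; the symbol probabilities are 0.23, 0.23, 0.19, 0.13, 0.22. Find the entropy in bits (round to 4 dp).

2.2938 bits

H = −Σ pᵢ log₂ pᵢ.
−0.23·log₂(0.23) = 0.4877
−0.23·log₂(0.23) = 0.4877
−0.19·log₂(0.19) = 0.4552
−0.13·log₂(0.13) = 0.3826
−0.22·log₂(0.22) = 0.4806
Sum ≈ 2.2938 → 2.2938 bits.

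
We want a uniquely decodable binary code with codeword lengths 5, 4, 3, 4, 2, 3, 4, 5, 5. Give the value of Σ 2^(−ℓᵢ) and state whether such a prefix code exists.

With common denominator 2^5 = 32: Σ 2^(−ℓᵢ) = 1/32 + 2/32 + 4/32 + 2/32 + 8/32 + 4/32 + 2/32 + 1/32 + 1/32 = 25/32 = 0.78125.
Kraft's inequality requires Σ ≤ 1; here Σ = 0.78125 ≤ 1, so such a prefix code exists.

0.78125; yes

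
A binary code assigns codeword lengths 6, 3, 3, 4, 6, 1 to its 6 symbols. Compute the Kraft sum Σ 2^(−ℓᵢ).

With common denominator 2^6 = 64: Σ 2^(−ℓᵢ) = 1/64 + 8/64 + 8/64 + 4/64 + 1/64 + 32/64 = 54/64 = 0.84375.

0.84375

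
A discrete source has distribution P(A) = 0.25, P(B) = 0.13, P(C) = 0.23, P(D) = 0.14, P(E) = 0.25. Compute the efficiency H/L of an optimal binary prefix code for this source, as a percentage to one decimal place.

Entropy H = −Σ p log₂ p ≈ 2.2674 bits.
Huffman merges: 13/100+7/50→27/100; 23/100+1/4→12/25; 1/4+27/100→13/25; 12/25+13/25→1. L = 227/100 ≈ 2.2700.
Efficiency = H/L = 2.2674/2.2700 = 99.9%.

99.9%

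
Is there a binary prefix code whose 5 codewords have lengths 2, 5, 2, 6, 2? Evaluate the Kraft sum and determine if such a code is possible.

With common denominator 2^6 = 64: Σ 2^(−ℓᵢ) = 16/64 + 2/64 + 16/64 + 1/64 + 16/64 = 51/64 = 0.796875.
Kraft's inequality requires Σ ≤ 1; here Σ = 0.796875 ≤ 1, so such a prefix code exists.

0.796875; yes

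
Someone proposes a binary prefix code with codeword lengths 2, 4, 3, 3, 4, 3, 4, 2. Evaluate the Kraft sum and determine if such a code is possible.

1.0625; no

With common denominator 2^4 = 16: Σ 2^(−ℓᵢ) = 4/16 + 1/16 + 2/16 + 2/16 + 1/16 + 2/16 + 1/16 + 4/16 = 17/16 = 1.0625.
Kraft's inequality requires Σ ≤ 1; here Σ = 1.0625 > 1, so no such prefix code exists.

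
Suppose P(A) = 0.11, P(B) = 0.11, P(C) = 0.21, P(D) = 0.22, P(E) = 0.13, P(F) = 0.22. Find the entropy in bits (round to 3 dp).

H = −Σ pᵢ log₂ pᵢ.
−0.11·log₂(0.11) = 0.3503
−0.11·log₂(0.11) = 0.3503
−0.21·log₂(0.21) = 0.4728
−0.22·log₂(0.22) = 0.4806
−0.13·log₂(0.13) = 0.3826
−0.22·log₂(0.22) = 0.4806
Sum ≈ 2.5172 → 2.517 bits.

2.517 bits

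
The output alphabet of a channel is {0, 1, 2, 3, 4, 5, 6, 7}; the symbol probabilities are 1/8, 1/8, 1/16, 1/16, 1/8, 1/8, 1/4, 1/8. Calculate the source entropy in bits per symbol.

2.875 bits

Each probability is a power of 1/2, so log₂(1/p) is an integer.
H = Σ p·log₂(1/p) = 1/8·3 + 1/8·3 + 1/16·4 + 1/16·4 + 1/8·3 + 1/8·3 + 1/4·2 + 1/8·3 = 2.875 bits.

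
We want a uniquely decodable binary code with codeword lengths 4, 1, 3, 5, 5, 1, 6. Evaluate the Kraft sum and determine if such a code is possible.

With common denominator 2^6 = 64: Σ 2^(−ℓᵢ) = 4/64 + 32/64 + 8/64 + 2/64 + 2/64 + 32/64 + 1/64 = 81/64 = 1.265625.
Kraft's inequality requires Σ ≤ 1; here Σ = 1.265625 > 1, so no such prefix code exists.

1.265625; no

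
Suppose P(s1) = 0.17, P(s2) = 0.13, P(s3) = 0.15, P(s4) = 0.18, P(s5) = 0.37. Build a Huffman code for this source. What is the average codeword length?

2.26 bits/symbol

Repeatedly combine the two least-probable nodes; the expected code length is the sum of the merged weights.
merge 13/100 + 3/20 → 7/25
merge 17/100 + 9/50 → 7/20
merge 7/25 + 7/20 → 63/100
merge 37/100 + 63/100 → 1
L = 7/25 + 7/20 + 63/100 + 1 = 113/50 = 2.26 bits/symbol.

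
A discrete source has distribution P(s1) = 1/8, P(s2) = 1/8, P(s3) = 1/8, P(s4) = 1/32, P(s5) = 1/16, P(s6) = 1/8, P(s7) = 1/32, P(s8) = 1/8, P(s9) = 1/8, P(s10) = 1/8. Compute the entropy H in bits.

Each probability is a power of 1/2, so log₂(1/p) is an integer.
H = Σ p·log₂(1/p) = 1/8·3 + 1/8·3 + 1/8·3 + 1/32·5 + 1/16·4 + 1/8·3 + 1/32·5 + 1/8·3 + 1/8·3 + 1/8·3 = 3.1875 bits.

3.1875 bits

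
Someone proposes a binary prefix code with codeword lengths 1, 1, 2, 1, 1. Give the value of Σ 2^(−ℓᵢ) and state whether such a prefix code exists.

With common denominator 2^2 = 4: Σ 2^(−ℓᵢ) = 2/4 + 2/4 + 1/4 + 2/4 + 2/4 = 9/4 = 2.25.
Kraft's inequality requires Σ ≤ 1; here Σ = 2.25 > 1, so no such prefix code exists.

2.25; no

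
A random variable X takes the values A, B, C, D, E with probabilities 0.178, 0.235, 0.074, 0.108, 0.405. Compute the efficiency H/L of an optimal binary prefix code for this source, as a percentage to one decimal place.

Entropy H = −Σ p log₂ p ≈ 2.0871 bits.
Huffman merges: 37/500+27/250→91/500; 89/500+91/500→9/25; 47/200+9/25→119/200; 81/200+119/200→1. L = 2137/1000 ≈ 2.1370.
Efficiency = H/L = 2.0871/2.1370 = 97.7%.

97.7%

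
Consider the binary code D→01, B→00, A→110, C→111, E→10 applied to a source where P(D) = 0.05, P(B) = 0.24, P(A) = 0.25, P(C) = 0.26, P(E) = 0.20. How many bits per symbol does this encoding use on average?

2.51 bits/symbol

L̄ = Σ pᵢ·ℓᵢ = 0.05·2 + 0.24·2 + 0.25·3 + 0.26·3 + 0.20·2 = 2.51 bits/symbol.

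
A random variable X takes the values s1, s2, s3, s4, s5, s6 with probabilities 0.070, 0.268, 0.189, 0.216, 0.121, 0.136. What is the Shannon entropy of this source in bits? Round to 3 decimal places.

H = −Σ pᵢ log₂ pᵢ.
−0.070·log₂(0.070) = 0.2686
−0.268·log₂(0.268) = 0.5091
−0.189·log₂(0.189) = 0.4543
−0.216·log₂(0.216) = 0.4776
−0.121·log₂(0.121) = 0.3687
−0.136·log₂(0.136) = 0.3915
Sum ≈ 2.4696 → 2.470 bits.

2.470 bits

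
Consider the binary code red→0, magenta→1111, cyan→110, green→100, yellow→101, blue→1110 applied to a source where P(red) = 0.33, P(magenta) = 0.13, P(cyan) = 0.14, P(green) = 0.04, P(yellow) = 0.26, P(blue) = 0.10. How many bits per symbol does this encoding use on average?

2.57 bits/symbol

L̄ = Σ pᵢ·ℓᵢ = 0.33·1 + 0.13·4 + 0.14·3 + 0.04·3 + 0.26·3 + 0.10·4 = 2.57 bits/symbol.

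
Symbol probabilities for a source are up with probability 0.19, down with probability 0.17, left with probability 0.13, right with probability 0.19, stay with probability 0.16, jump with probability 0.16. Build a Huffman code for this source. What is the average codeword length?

2.62 bits/symbol

Repeatedly combine the two least-probable nodes; the expected code length is the sum of the merged weights.
merge 13/100 + 4/25 → 29/100
merge 4/25 + 17/100 → 33/100
merge 19/100 + 19/100 → 19/50
merge 29/100 + 33/100 → 31/50
merge 19/50 + 31/50 → 1
L = 29/100 + 33/100 + 19/50 + 31/50 + 1 = 131/50 = 2.62 bits/symbol.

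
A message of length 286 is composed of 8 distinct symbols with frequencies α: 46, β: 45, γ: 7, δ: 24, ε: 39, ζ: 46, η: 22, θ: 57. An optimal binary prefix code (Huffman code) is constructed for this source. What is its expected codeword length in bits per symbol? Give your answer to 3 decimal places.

2.902 bits/symbol

Probabilities are the counts divided by 286.
Repeatedly combine the two least-probable nodes; the expected code length is the sum of the merged weights.
merge 7/286 + 1/13 → 29/286
merge 12/143 + 29/286 → 53/286
merge 3/22 + 45/286 → 42/143
merge 23/143 + 23/143 → 46/143
merge 53/286 + 57/286 → 5/13
merge 42/143 + 46/143 → 8/13
merge 5/13 + 8/13 → 1
L = 29/286 + 53/286 + 42/143 + 46/143 + 5/13 + 8/13 + 1 = 415/143 ≈ 2.902 bits/symbol.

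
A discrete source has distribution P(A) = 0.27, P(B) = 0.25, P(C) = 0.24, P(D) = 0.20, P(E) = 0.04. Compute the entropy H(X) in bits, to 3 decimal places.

H = −Σ pᵢ log₂ pᵢ.
−0.27·log₂(0.27) = 0.5100
−0.25·log₂(0.25) = 0.5000
−0.24·log₂(0.24) = 0.4941
−0.20·log₂(0.20) = 0.4644
−0.04·log₂(0.04) = 0.1858
Sum ≈ 2.1543 → 2.154 bits.

2.154 bits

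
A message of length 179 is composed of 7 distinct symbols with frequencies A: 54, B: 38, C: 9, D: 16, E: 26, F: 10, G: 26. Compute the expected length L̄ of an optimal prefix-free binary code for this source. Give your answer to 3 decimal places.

Probabilities are the counts divided by 179.
Repeatedly combine the two least-probable nodes; the expected code length is the sum of the merged weights.
merge 9/179 + 10/179 → 19/179
merge 16/179 + 19/179 → 35/179
merge 26/179 + 26/179 → 52/179
merge 35/179 + 38/179 → 73/179
merge 52/179 + 54/179 → 106/179
merge 73/179 + 106/179 → 1
L = 19/179 + 35/179 + 52/179 + 73/179 + 106/179 + 1 = 464/179 ≈ 2.592 bits/symbol.

2.592 bits/symbol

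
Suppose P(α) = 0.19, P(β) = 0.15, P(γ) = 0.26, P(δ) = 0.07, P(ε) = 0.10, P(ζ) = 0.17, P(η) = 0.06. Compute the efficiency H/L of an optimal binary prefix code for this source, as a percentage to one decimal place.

Entropy H = −Σ p log₂ p ≈ 2.6499 bits.
Huffman merges: 3/50+7/100→13/100; 1/10+13/100→23/100; 3/20+17/100→8/25; 19/100+23/100→21/50; 13/50+8/25→29/50; 21/50+29/50→1. L = 67/25 ≈ 2.6800.
Efficiency = H/L = 2.6499/2.6800 = 98.9%.

98.9%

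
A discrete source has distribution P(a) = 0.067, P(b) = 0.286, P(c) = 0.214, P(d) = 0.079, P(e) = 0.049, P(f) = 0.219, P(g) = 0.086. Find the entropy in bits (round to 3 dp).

2.541 bits

H = −Σ pᵢ log₂ pᵢ.
−0.067·log₂(0.067) = 0.2613
−0.286·log₂(0.286) = 0.5165
−0.214·log₂(0.214) = 0.4760
−0.079·log₂(0.079) = 0.2893
−0.049·log₂(0.049) = 0.2132
−0.219·log₂(0.219) = 0.4798
−0.086·log₂(0.086) = 0.3044
Sum ≈ 2.5405 → 2.541 bits.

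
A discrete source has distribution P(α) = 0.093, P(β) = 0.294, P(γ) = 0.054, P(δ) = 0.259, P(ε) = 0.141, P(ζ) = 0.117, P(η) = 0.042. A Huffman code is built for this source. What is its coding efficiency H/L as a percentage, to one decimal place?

99.2%

Entropy H = −Σ p log₂ p ≈ 2.5228 bits.
Huffman merges: 21/500+27/500→12/125; 93/1000+12/125→189/1000; 117/1000+141/1000→129/500; 189/1000+129/500→447/1000; 259/1000+147/500→553/1000; 447/1000+553/1000→1. L = 2543/1000 ≈ 2.5430.
Efficiency = H/L = 2.5228/2.5430 = 99.2%.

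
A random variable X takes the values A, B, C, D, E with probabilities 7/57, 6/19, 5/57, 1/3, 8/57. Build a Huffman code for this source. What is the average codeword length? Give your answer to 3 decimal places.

2.211 bits/symbol

Repeatedly combine the two least-probable nodes; the expected code length is the sum of the merged weights.
merge 5/57 + 7/57 → 4/19
merge 8/57 + 4/19 → 20/57
merge 6/19 + 1/3 → 37/57
merge 20/57 + 37/57 → 1
L = 4/19 + 20/57 + 37/57 + 1 = 42/19 ≈ 2.211 bits/symbol.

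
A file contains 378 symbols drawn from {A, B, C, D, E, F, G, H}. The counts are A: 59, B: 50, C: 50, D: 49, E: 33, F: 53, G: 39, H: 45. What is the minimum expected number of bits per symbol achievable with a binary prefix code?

3 bits/symbol

Probabilities are the counts divided by 378.
Repeatedly combine the two least-probable nodes; the expected code length is the sum of the merged weights.
merge 11/126 + 13/126 → 4/21
merge 5/42 + 7/54 → 47/189
merge 25/189 + 25/189 → 50/189
merge 53/378 + 59/378 → 8/27
merge 4/21 + 47/189 → 83/189
merge 50/189 + 8/27 → 106/189
merge 83/189 + 106/189 → 1
L = 4/21 + 47/189 + 50/189 + 8/27 + 83/189 + 106/189 + 1 = 3 bits/symbol.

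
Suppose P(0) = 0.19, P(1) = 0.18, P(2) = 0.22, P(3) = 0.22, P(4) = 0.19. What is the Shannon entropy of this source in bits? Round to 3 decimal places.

2.317 bits

H = −Σ pᵢ log₂ pᵢ.
−0.19·log₂(0.19) = 0.4552
−0.18·log₂(0.18) = 0.4453
−0.22·log₂(0.22) = 0.4806
−0.22·log₂(0.22) = 0.4806
−0.19·log₂(0.19) = 0.4552
Sum ≈ 2.3169 → 2.317 bits.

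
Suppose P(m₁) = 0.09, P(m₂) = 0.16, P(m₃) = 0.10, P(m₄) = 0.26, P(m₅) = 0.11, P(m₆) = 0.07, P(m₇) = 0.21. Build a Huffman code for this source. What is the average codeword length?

Repeatedly combine the two least-probable nodes; the expected code length is the sum of the merged weights.
merge 7/100 + 9/100 → 4/25
merge 1/10 + 11/100 → 21/100
merge 4/25 + 4/25 → 8/25
merge 21/100 + 21/100 → 21/50
merge 13/50 + 8/25 → 29/50
merge 21/50 + 29/50 → 1
L = 4/25 + 21/100 + 8/25 + 21/50 + 29/50 + 1 = 269/100 = 2.69 bits/symbol.

2.69 bits/symbol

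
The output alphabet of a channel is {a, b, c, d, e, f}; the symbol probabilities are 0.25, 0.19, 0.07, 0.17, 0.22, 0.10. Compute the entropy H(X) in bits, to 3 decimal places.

2.471 bits

H = −Σ pᵢ log₂ pᵢ.
−0.25·log₂(0.25) = 0.5000
−0.19·log₂(0.19) = 0.4552
−0.07·log₂(0.07) = 0.2686
−0.17·log₂(0.17) = 0.4346
−0.22·log₂(0.22) = 0.4806
−0.10·log₂(0.10) = 0.3322
Sum ≈ 2.4711 → 2.471 bits.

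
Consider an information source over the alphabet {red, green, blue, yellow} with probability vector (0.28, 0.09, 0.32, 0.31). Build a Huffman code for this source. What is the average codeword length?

2 bits/symbol

Repeatedly combine the two least-probable nodes; the expected code length is the sum of the merged weights.
merge 9/100 + 7/25 → 37/100
merge 31/100 + 8/25 → 63/100
merge 37/100 + 63/100 → 1
L = 37/100 + 63/100 + 1 = 2 bits/symbol.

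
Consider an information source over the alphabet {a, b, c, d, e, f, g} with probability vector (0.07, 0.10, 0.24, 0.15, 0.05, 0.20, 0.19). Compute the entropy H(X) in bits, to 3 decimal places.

H = −Σ pᵢ log₂ pᵢ.
−0.07·log₂(0.07) = 0.2686
−0.10·log₂(0.10) = 0.3322
−0.24·log₂(0.24) = 0.4941
−0.15·log₂(0.15) = 0.4105
−0.05·log₂(0.05) = 0.2161
−0.20·log₂(0.20) = 0.4644
−0.19·log₂(0.19) = 0.4552
Sum ≈ 2.6411 → 2.641 bits.

2.641 bits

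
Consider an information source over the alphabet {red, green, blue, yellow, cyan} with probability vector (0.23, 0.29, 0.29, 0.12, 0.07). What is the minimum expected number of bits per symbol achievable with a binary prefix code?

Repeatedly combine the two least-probable nodes; the expected code length is the sum of the merged weights.
merge 7/100 + 3/25 → 19/100
merge 19/100 + 23/100 → 21/50
merge 29/100 + 29/100 → 29/50
merge 21/50 + 29/50 → 1
L = 19/100 + 21/50 + 29/50 + 1 = 219/100 = 2.19 bits/symbol.

2.19 bits/symbol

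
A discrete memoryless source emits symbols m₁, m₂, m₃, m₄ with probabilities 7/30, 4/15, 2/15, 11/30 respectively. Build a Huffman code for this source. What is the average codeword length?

2 bits/symbol

Repeatedly combine the two least-probable nodes; the expected code length is the sum of the merged weights.
merge 2/15 + 7/30 → 11/30
merge 4/15 + 11/30 → 19/30
merge 11/30 + 19/30 → 1
L = 11/30 + 19/30 + 1 = 2 bits/symbol.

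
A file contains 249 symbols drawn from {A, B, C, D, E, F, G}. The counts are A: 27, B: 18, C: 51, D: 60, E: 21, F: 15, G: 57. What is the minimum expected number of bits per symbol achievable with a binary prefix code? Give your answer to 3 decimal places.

Probabilities are the counts divided by 249.
Repeatedly combine the two least-probable nodes; the expected code length is the sum of the merged weights.
merge 5/83 + 6/83 → 11/83
merge 7/83 + 9/83 → 16/83
merge 11/83 + 16/83 → 27/83
merge 17/83 + 19/83 → 36/83
merge 20/83 + 27/83 → 47/83
merge 36/83 + 47/83 → 1
L = 11/83 + 16/83 + 27/83 + 36/83 + 47/83 + 1 = 220/83 ≈ 2.651 bits/symbol.

2.651 bits/symbol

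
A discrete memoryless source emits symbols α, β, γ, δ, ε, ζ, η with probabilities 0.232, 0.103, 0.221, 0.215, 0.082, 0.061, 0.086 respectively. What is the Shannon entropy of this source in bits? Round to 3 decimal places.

H = −Σ pᵢ log₂ pᵢ.
−0.232·log₂(0.232) = 0.4890
−0.103·log₂(0.103) = 0.3378
−0.221·log₂(0.221) = 0.4813
−0.215·log₂(0.215) = 0.4768
−0.082·log₂(0.082) = 0.2959
−0.061·log₂(0.061) = 0.2461
−0.086·log₂(0.086) = 0.3044
Sum ≈ 2.6313 → 2.631 bits.

2.631 bits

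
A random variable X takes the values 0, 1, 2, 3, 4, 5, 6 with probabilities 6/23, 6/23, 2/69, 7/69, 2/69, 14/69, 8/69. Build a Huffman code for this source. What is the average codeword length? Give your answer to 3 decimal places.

2.493 bits/symbol

Repeatedly combine the two least-probable nodes; the expected code length is the sum of the merged weights.
merge 2/69 + 2/69 → 4/69
merge 4/69 + 7/69 → 11/69
merge 8/69 + 11/69 → 19/69
merge 14/69 + 6/23 → 32/69
merge 6/23 + 19/69 → 37/69
merge 32/69 + 37/69 → 1
L = 4/69 + 11/69 + 19/69 + 32/69 + 37/69 + 1 = 172/69 ≈ 2.493 bits/symbol.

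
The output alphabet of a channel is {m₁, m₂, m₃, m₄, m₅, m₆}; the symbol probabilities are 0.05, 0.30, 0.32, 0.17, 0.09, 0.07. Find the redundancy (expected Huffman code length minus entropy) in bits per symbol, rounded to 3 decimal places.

0.051 bits

Entropy H = −Σ p log₂ p ≈ 2.2790 bits.
Huffman merges: 1/20+7/100→3/25; 9/100+3/25→21/100; 17/100+21/100→19/50; 3/10+8/25→31/50; 19/50+31/50→1. L = 233/100 ≈ 2.3300.
L − H = 2.3300 − 2.2790 = 0.051 bits.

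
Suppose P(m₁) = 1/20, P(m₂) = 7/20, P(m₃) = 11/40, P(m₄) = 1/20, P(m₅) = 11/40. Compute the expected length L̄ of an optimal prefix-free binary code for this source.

Repeatedly combine the two least-probable nodes; the expected code length is the sum of the merged weights.
merge 1/20 + 1/20 → 1/10
merge 1/10 + 11/40 → 3/8
merge 11/40 + 7/20 → 5/8
merge 3/8 + 5/8 → 1
L = 1/10 + 3/8 + 5/8 + 1 = 21/10 = 2.1 bits/symbol.

2.1 bits/symbol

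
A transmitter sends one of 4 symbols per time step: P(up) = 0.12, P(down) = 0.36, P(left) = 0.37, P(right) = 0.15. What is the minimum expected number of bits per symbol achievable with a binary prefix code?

Repeatedly combine the two least-probable nodes; the expected code length is the sum of the merged weights.
merge 3/25 + 3/20 → 27/100
merge 27/100 + 9/25 → 63/100
merge 37/100 + 63/100 → 1
L = 27/100 + 63/100 + 1 = 19/10 = 1.9 bits/symbol.

1.9 bits/symbol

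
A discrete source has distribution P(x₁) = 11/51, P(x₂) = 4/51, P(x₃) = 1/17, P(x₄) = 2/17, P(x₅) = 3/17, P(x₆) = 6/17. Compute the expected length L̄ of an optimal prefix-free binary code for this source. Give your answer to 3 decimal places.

2.392 bits/symbol

Repeatedly combine the two least-probable nodes; the expected code length is the sum of the merged weights.
merge 1/17 + 4/51 → 7/51
merge 2/17 + 7/51 → 13/51
merge 3/17 + 11/51 → 20/51
merge 13/51 + 6/17 → 31/51
merge 20/51 + 31/51 → 1
L = 7/51 + 13/51 + 20/51 + 31/51 + 1 = 122/51 ≈ 2.392 bits/symbol.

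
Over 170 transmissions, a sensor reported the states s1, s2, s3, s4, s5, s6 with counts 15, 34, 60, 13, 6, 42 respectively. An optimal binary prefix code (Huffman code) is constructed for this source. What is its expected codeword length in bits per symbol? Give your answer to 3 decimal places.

Probabilities are the counts divided by 170.
Repeatedly combine the two least-probable nodes; the expected code length is the sum of the merged weights.
merge 3/85 + 13/170 → 19/170
merge 3/34 + 19/170 → 1/5
merge 1/5 + 1/5 → 2/5
merge 21/85 + 6/17 → 3/5
merge 2/5 + 3/5 → 1
L = 19/170 + 1/5 + 2/5 + 3/5 + 1 = 393/170 ≈ 2.312 bits/symbol.

2.312 bits/symbol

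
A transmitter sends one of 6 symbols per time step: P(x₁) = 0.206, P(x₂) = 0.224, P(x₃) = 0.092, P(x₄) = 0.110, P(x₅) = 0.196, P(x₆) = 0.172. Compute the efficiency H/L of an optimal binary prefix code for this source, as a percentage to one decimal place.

98.0%

Entropy H = −Σ p log₂ p ≈ 2.5176 bits.
Huffman merges: 23/250+11/100→101/500; 43/250+49/250→46/125; 101/500+103/500→51/125; 28/125+46/125→74/125; 51/125+74/125→1. L = 257/100 ≈ 2.5700.
Efficiency = H/L = 2.5176/2.5700 = 98.0%.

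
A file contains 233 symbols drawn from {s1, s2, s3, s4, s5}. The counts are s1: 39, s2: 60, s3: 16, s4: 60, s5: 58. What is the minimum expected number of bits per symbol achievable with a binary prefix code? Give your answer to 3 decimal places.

2.236 bits/symbol

Probabilities are the counts divided by 233.
Repeatedly combine the two least-probable nodes; the expected code length is the sum of the merged weights.
merge 16/233 + 39/233 → 55/233
merge 55/233 + 58/233 → 113/233
merge 60/233 + 60/233 → 120/233
merge 113/233 + 120/233 → 1
L = 55/233 + 113/233 + 120/233 + 1 = 521/233 ≈ 2.236 bits/symbol.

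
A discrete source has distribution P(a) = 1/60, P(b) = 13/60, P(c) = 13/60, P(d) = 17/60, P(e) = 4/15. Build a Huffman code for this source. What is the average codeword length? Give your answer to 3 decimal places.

2.233 bits/symbol

Repeatedly combine the two least-probable nodes; the expected code length is the sum of the merged weights.
merge 1/60 + 13/60 → 7/30
merge 13/60 + 7/30 → 9/20
merge 4/15 + 17/60 → 11/20
merge 9/20 + 11/20 → 1
L = 7/30 + 9/20 + 11/20 + 1 = 67/30 ≈ 2.233 bits/symbol.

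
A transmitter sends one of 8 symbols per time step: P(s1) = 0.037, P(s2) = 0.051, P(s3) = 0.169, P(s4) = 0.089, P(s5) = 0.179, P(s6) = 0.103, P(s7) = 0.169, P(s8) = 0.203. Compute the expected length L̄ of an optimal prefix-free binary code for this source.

Repeatedly combine the two least-probable nodes; the expected code length is the sum of the merged weights.
merge 37/1000 + 51/1000 → 11/125
merge 11/125 + 89/1000 → 177/1000
merge 103/1000 + 169/1000 → 34/125
merge 169/1000 + 177/1000 → 173/500
merge 179/1000 + 203/1000 → 191/500
merge 34/125 + 173/500 → 309/500
merge 191/500 + 309/500 → 1
L = 11/125 + 177/1000 + 34/125 + 173/500 + 191/500 + 309/500 + 1 = 2883/1000 = 2.883 bits/symbol.

2.883 bits/symbol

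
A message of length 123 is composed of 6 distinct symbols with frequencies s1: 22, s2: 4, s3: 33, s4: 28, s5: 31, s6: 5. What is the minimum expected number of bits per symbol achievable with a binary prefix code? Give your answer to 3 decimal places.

2.325 bits/symbol

Probabilities are the counts divided by 123.
Repeatedly combine the two least-probable nodes; the expected code length is the sum of the merged weights.
merge 4/123 + 5/123 → 3/41
merge 3/41 + 22/123 → 31/123
merge 28/123 + 31/123 → 59/123
merge 31/123 + 11/41 → 64/123
merge 59/123 + 64/123 → 1
L = 3/41 + 31/123 + 59/123 + 64/123 + 1 = 286/123 ≈ 2.325 bits/symbol.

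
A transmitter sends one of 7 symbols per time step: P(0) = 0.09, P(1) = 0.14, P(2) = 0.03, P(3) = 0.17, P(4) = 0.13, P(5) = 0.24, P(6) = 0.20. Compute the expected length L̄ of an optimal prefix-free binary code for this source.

2.68 bits/symbol

Repeatedly combine the two least-probable nodes; the expected code length is the sum of the merged weights.
merge 3/100 + 9/100 → 3/25
merge 3/25 + 13/100 → 1/4
merge 7/50 + 17/100 → 31/100
merge 1/5 + 6/25 → 11/25
merge 1/4 + 31/100 → 14/25
merge 11/25 + 14/25 → 1
L = 3/25 + 1/4 + 31/100 + 11/25 + 14/25 + 1 = 67/25 = 2.68 bits/symbol.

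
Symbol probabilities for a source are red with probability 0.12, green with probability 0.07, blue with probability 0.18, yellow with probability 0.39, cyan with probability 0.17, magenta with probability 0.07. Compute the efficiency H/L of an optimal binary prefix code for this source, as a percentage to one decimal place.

Entropy H = −Σ p log₂ p ≈ 2.3139 bits.
Huffman merges: 7/100+7/100→7/50; 3/25+7/50→13/50; 17/100+9/50→7/20; 13/50+7/20→61/100; 39/100+61/100→1. L = 59/25 ≈ 2.3600.
Efficiency = H/L = 2.3139/2.3600 = 98.0%.

98.0%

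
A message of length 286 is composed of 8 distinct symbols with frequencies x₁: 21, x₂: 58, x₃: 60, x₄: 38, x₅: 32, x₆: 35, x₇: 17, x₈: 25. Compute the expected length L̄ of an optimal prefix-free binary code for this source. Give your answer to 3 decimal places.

2.920 bits/symbol

Probabilities are the counts divided by 286.
Repeatedly combine the two least-probable nodes; the expected code length is the sum of the merged weights.
merge 17/286 + 21/286 → 19/143
merge 25/286 + 16/143 → 57/286
merge 35/286 + 19/143 → 73/286
merge 19/143 + 57/286 → 95/286
merge 29/143 + 30/143 → 59/143
merge 73/286 + 95/286 → 84/143
merge 59/143 + 84/143 → 1
L = 19/143 + 57/286 + 73/286 + 95/286 + 59/143 + 84/143 + 1 = 835/286 ≈ 2.920 bits/symbol.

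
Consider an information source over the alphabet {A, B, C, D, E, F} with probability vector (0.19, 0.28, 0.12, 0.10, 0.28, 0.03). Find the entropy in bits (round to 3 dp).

H = −Σ pᵢ log₂ pᵢ.
−0.19·log₂(0.19) = 0.4552
−0.28·log₂(0.28) = 0.5142
−0.12·log₂(0.12) = 0.3671
−0.10·log₂(0.10) = 0.3322
−0.28·log₂(0.28) = 0.5142
−0.03·log₂(0.03) = 0.1518
Sum ≈ 2.3347 → 2.335 bits.

2.335 bits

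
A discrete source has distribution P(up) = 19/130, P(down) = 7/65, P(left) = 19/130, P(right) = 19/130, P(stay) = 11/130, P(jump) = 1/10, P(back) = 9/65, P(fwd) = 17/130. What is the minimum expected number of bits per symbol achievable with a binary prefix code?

3 bits/symbol

Repeatedly combine the two least-probable nodes; the expected code length is the sum of the merged weights.
merge 11/130 + 1/10 → 12/65
merge 7/65 + 17/130 → 31/130
merge 9/65 + 19/130 → 37/130
merge 19/130 + 19/130 → 19/65
merge 12/65 + 31/130 → 11/26
merge 37/130 + 19/65 → 15/26
merge 11/26 + 15/26 → 1
L = 12/65 + 31/130 + 37/130 + 19/65 + 11/26 + 15/26 + 1 = 3 bits/symbol.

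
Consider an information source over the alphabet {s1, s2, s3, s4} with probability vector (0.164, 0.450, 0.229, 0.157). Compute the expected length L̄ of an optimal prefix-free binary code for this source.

Repeatedly combine the two least-probable nodes; the expected code length is the sum of the merged weights.
merge 157/1000 + 41/250 → 321/1000
merge 229/1000 + 321/1000 → 11/20
merge 9/20 + 11/20 → 1
L = 321/1000 + 11/20 + 1 = 1871/1000 = 1.871 bits/symbol.

1.871 bits/symbol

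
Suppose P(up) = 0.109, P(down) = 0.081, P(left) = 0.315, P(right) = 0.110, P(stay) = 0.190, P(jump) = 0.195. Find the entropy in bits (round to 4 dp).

H = −Σ pᵢ log₂ pᵢ.
−0.109·log₂(0.109) = 0.3485
−0.081·log₂(0.081) = 0.2937
−0.315·log₂(0.315) = 0.5250
−0.110·log₂(0.110) = 0.3503
−0.190·log₂(0.190) = 0.4552
−0.195·log₂(0.195) = 0.4599
Sum ≈ 2.4326 → 2.4326 bits.

2.4326 bits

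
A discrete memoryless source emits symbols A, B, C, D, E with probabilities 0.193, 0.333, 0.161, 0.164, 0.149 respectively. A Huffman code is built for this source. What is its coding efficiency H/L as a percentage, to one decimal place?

97.3%

Entropy H = −Σ p log₂ p ≈ 2.2475 bits.
Huffman merges: 149/1000+161/1000→31/100; 41/250+193/1000→357/1000; 31/100+333/1000→643/1000; 357/1000+643/1000→1. L = 231/100 ≈ 2.3100.
Efficiency = H/L = 2.2475/2.3100 = 97.3%.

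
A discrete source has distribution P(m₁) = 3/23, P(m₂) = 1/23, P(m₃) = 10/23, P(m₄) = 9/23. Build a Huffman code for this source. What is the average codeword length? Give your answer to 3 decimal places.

1.739 bits/symbol

Repeatedly combine the two least-probable nodes; the expected code length is the sum of the merged weights.
merge 1/23 + 3/23 → 4/23
merge 4/23 + 9/23 → 13/23
merge 10/23 + 13/23 → 1
L = 4/23 + 13/23 + 1 = 40/23 ≈ 1.739 bits/symbol.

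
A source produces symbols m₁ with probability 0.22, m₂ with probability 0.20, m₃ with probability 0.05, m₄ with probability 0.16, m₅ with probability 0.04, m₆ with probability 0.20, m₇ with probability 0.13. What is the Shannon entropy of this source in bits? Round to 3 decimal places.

H = −Σ pᵢ log₂ pᵢ.
−0.22·log₂(0.22) = 0.4806
−0.20·log₂(0.20) = 0.4644
−0.05·log₂(0.05) = 0.2161
−0.16·log₂(0.16) = 0.4230
−0.04·log₂(0.04) = 0.1858
−0.20·log₂(0.20) = 0.4644
−0.13·log₂(0.13) = 0.3826
Sum ≈ 2.6169 → 2.617 bits.

2.617 bits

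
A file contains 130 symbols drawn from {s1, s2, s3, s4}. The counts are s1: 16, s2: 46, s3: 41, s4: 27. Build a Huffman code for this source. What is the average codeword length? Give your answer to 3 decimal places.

Probabilities are the counts divided by 130.
Repeatedly combine the two least-probable nodes; the expected code length is the sum of the merged weights.
merge 8/65 + 27/130 → 43/130
merge 41/130 + 43/130 → 42/65
merge 23/65 + 42/65 → 1
L = 43/130 + 42/65 + 1 = 257/130 ≈ 1.977 bits/symbol.

1.977 bits/symbol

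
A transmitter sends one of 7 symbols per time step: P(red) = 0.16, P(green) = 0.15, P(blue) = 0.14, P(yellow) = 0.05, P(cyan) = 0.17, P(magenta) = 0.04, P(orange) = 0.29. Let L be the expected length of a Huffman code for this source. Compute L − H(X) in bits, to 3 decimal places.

0.045 bits

Entropy H = −Σ p log₂ p ≈ 2.5850 bits.
Huffman merges: 1/25+1/20→9/100; 9/100+7/50→23/100; 3/20+4/25→31/100; 17/100+23/100→2/5; 29/100+31/100→3/5; 2/5+3/5→1. L = 263/100 ≈ 2.6300.
L − H = 2.6300 − 2.5850 = 0.045 bits.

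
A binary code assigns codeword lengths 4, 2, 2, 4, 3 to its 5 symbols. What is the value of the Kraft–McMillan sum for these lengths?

0.75

With common denominator 2^4 = 16: Σ 2^(−ℓᵢ) = 1/16 + 4/16 + 4/16 + 1/16 + 2/16 = 12/16 = 0.75.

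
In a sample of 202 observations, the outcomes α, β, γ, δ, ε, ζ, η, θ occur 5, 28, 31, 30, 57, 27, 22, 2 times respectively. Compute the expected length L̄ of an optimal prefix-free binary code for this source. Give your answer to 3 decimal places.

2.743 bits/symbol

Probabilities are the counts divided by 202.
Repeatedly combine the two least-probable nodes; the expected code length is the sum of the merged weights.
merge 1/101 + 5/202 → 7/202
merge 7/202 + 11/101 → 29/202
merge 27/202 + 14/101 → 55/202
merge 29/202 + 15/101 → 59/202
merge 31/202 + 55/202 → 43/101
merge 57/202 + 59/202 → 58/101
merge 43/101 + 58/101 → 1
L = 7/202 + 29/202 + 55/202 + 59/202 + 43/101 + 58/101 + 1 = 277/101 ≈ 2.743 bits/symbol.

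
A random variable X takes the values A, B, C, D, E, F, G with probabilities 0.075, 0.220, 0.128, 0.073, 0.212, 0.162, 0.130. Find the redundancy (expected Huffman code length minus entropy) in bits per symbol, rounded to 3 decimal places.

0.017 bits

Entropy H = −Σ p log₂ p ≈ 2.6986 bits.
Huffman merges: 73/1000+3/40→37/250; 16/125+13/100→129/500; 37/250+81/500→31/100; 53/250+11/50→54/125; 129/500+31/100→71/125; 54/125+71/125→1. L = 679/250 ≈ 2.7160.
L − H = 2.7160 − 2.6986 = 0.017 bits.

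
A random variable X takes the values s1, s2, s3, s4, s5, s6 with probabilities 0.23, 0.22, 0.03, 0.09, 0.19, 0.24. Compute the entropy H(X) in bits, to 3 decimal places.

H = −Σ pᵢ log₂ pᵢ.
−0.23·log₂(0.23) = 0.4877
−0.22·log₂(0.22) = 0.4806
−0.03·log₂(0.03) = 0.1518
−0.09·log₂(0.09) = 0.3127
−0.19·log₂(0.19) = 0.4552
−0.24·log₂(0.24) = 0.4941
Sum ≈ 2.3820 → 2.382 bits.

2.382 bits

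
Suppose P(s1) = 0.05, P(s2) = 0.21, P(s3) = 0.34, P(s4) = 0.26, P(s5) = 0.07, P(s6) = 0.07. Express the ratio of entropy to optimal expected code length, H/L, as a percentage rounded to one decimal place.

Entropy H = −Σ p log₂ p ≈ 2.2605 bits.
Huffman merges: 1/20+7/100→3/25; 7/100+3/25→19/100; 19/100+21/100→2/5; 13/50+17/50→3/5; 2/5+3/5→1. L = 231/100 ≈ 2.3100.
Efficiency = H/L = 2.2605/2.3100 = 97.9%.

97.9%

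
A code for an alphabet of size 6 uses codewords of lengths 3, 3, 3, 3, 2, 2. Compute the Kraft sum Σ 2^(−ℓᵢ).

1

With common denominator 2^3 = 8: Σ 2^(−ℓᵢ) = 1/8 + 1/8 + 1/8 + 1/8 + 2/8 + 2/8 = 8/8 = 1.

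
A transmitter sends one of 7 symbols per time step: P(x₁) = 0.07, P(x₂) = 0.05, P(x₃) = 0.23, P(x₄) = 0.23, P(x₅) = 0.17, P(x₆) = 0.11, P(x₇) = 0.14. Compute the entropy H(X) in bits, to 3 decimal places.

2.642 bits

H = −Σ pᵢ log₂ pᵢ.
−0.07·log₂(0.07) = 0.2686
−0.05·log₂(0.05) = 0.2161
−0.23·log₂(0.23) = 0.4877
−0.23·log₂(0.23) = 0.4877
−0.17·log₂(0.17) = 0.4346
−0.11·log₂(0.11) = 0.3503
−0.14·log₂(0.14) = 0.3971
Sum ≈ 2.6420 → 2.642 bits.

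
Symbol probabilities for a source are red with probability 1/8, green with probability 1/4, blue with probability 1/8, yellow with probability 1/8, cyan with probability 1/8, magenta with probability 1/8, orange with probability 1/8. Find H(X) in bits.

2.75 bits

Each probability is a power of 1/2, so log₂(1/p) is an integer.
H = Σ p·log₂(1/p) = 1/8·3 + 1/4·2 + 1/8·3 + 1/8·3 + 1/8·3 + 1/8·3 + 1/8·3 = 2.75 bits.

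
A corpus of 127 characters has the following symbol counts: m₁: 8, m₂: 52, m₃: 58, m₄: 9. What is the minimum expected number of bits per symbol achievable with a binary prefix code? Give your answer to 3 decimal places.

Probabilities are the counts divided by 127.
Repeatedly combine the two least-probable nodes; the expected code length is the sum of the merged weights.
merge 8/127 + 9/127 → 17/127
merge 17/127 + 52/127 → 69/127
merge 58/127 + 69/127 → 1
L = 17/127 + 69/127 + 1 = 213/127 ≈ 1.677 bits/symbol.

1.677 bits/symbol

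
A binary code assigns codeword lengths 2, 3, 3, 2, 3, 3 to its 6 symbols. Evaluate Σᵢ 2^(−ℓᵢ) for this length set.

1

With common denominator 2^3 = 8: Σ 2^(−ℓᵢ) = 2/8 + 1/8 + 1/8 + 2/8 + 1/8 + 1/8 = 8/8 = 1.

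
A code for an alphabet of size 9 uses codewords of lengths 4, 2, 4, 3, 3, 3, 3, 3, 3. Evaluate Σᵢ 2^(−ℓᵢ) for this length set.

1.125

With common denominator 2^4 = 16: Σ 2^(−ℓᵢ) = 1/16 + 4/16 + 1/16 + 2/16 + 2/16 + 2/16 + 2/16 + 2/16 + 2/16 = 18/16 = 1.125.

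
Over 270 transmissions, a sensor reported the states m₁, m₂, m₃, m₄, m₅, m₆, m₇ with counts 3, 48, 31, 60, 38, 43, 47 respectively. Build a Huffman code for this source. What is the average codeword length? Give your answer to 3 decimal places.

Probabilities are the counts divided by 270.
Repeatedly combine the two least-probable nodes; the expected code length is the sum of the merged weights.
merge 1/90 + 31/270 → 17/135
merge 17/135 + 19/135 → 4/15
merge 43/270 + 47/270 → 1/3
merge 8/45 + 2/9 → 2/5
merge 4/15 + 1/3 → 3/5
merge 2/5 + 3/5 → 1
L = 17/135 + 4/15 + 1/3 + 2/5 + 3/5 + 1 = 368/135 ≈ 2.726 bits/symbol.

2.726 bits/symbol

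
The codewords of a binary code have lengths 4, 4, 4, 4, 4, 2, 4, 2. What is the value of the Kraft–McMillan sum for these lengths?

With common denominator 2^4 = 16: Σ 2^(−ℓᵢ) = 1/16 + 1/16 + 1/16 + 1/16 + 1/16 + 4/16 + 1/16 + 4/16 = 14/16 = 0.875.

0.875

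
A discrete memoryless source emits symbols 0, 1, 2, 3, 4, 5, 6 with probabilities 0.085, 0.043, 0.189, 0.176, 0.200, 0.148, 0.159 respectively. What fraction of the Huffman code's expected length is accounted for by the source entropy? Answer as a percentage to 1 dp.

Entropy H = −Σ p log₂ p ≈ 2.6870 bits.
Huffman merges: 43/1000+17/200→16/125; 16/125+37/250→69/250; 159/1000+22/125→67/200; 189/1000+1/5→389/1000; 69/250+67/200→611/1000; 389/1000+611/1000→1. L = 2739/1000 ≈ 2.7390.
Efficiency = H/L = 2.6870/2.7390 = 98.1%.

98.1%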